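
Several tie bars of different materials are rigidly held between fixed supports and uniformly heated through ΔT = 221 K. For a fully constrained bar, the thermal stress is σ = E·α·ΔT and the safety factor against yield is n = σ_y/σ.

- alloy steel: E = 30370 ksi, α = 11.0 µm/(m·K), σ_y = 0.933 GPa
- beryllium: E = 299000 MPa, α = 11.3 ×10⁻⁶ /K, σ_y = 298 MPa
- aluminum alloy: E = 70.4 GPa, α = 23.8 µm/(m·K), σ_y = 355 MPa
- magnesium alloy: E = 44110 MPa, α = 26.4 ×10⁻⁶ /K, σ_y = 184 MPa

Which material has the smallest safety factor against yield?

beryllium

Converting E to GPa, α to ×10⁻⁶/K, σ_y to MPa, then σ and n for each:
  alloy steel: E = 209.4, α = 11.0, σ_y = 933.0 → σ = 509 MPa, n = 1.83
  beryllium: E = 299.0, α = 11.3, σ_y = 298.0 → σ = 747 MPa, n = 0.399
  aluminum alloy: E = 70.40, α = 23.8, σ_y = 355.0 → σ = 370 MPa, n = 0.959
  magnesium alloy: E = 44.11, α = 26.4, σ_y = 184.0 → σ = 257 MPa, n = 0.715
Smallest n: beryllium with n = 0.399.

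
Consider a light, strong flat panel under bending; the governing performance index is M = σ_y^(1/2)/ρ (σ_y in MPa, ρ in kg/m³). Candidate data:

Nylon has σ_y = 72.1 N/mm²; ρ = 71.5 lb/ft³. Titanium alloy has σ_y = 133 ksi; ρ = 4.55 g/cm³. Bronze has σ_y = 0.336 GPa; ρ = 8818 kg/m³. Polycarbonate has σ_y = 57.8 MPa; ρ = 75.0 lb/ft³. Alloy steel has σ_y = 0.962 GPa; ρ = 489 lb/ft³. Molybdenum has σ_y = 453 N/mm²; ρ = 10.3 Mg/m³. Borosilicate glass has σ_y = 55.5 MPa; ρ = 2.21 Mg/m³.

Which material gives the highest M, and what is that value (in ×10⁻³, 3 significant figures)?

nylon, M = 7.41×10⁻³

Normalizing units and computing the index:
  nylon: σ_y = 72.10 MPa, ρ = 1145 kg/m³
  titanium alloy: σ_y = 917.0 MPa, ρ = 4550 kg/m³
  bronze: σ_y = 336.0 MPa, ρ = 8818 kg/m³
  polycarbonate: σ_y = 57.80 MPa, ρ = 1201 kg/m³
  alloy steel: σ_y = 962.0 MPa, ρ = 7833 kg/m³
  molybdenum: σ_y = 453.0 MPa, ρ = 10300 kg/m³
  borosilicate glass: σ_y = 55.50 MPa, ρ = 2210 kg/m³
  nylon: M = 7.41×10⁻³
  titanium alloy: M = 6.66×10⁻³
  polycarbonate: M = 6.33×10⁻³
  alloy steel: M = 3.96×10⁻³
  borosilicate glass: M = 3.37×10⁻³
  bronze: M = 2.08×10⁻³
  molybdenum: M = 2.07×10⁻³
Highest index: nylon.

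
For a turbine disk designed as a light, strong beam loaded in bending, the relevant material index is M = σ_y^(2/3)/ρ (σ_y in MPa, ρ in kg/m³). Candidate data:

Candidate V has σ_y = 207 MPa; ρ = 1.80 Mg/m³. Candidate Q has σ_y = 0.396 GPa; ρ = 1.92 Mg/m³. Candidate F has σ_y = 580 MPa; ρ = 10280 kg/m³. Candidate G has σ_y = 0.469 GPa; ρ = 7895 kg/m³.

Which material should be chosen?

After converting to SI:
  candidate V: σ_y = 207.0 MPa, ρ = 1800 kg/m³
  candidate Q: σ_y = 396.0 MPa, ρ = 1920 kg/m³
  candidate F: σ_y = 580.0 MPa, ρ = 10280 kg/m³
  candidate G: σ_y = 469.0 MPa, ρ = 7895 kg/m³
  candidate Q: M = 28.1×10⁻³
  candidate V: M = 19.4×10⁻³
  candidate G: M = 7.65×10⁻³
  candidate F: M = 6.77×10⁻³
Candidate Q has the largest M.

candidate Q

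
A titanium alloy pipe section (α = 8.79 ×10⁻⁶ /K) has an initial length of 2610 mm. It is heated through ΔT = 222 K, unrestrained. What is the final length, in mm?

2615.1 mm

ΔL = α·L₀·ΔT = 8.79×10⁻⁶ × 2610 mm × 222.0 K = 5.09 mm.
L = L₀ + ΔL = 2610 + 5.09 = 2615.1 mm.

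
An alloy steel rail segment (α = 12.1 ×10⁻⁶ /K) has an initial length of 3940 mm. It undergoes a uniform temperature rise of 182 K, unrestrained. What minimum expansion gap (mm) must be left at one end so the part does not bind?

ΔL = α·L₀·ΔT = 12.1×10⁻⁶ × 3940 mm × 182.0 K = 8.68 mm.

8.68 mm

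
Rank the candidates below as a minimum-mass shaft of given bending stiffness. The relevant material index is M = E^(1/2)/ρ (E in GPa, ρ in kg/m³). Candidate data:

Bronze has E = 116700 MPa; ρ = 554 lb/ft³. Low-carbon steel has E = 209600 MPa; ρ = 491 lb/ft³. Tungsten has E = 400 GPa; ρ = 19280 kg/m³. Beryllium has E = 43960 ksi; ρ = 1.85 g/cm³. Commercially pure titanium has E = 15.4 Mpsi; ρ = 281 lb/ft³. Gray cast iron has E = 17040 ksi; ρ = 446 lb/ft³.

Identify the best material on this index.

Convert each candidate to consistent units, then evaluate M:
  bronze: E = 116.7 GPa, ρ = 8874 kg/m³
  low-carbon steel: E = 209.6 GPa, ρ = 7865 kg/m³
  tungsten: E = 400.0 GPa, ρ = 19280 kg/m³
  beryllium: E = 303.1 GPa, ρ = 1850 kg/m³
  commercially pure titanium: E = 106.2 GPa, ρ = 4501 kg/m³
  gray cast iron: E = 117.5 GPa, ρ = 7144 kg/m³
  beryllium: M = 9.41×10⁻³
  commercially pure titanium: M = 2.29×10⁻³
  low-carbon steel: M = 1.84×10⁻³
  gray cast iron: M = 1.52×10⁻³
  bronze: M = 1.22×10⁻³
  tungsten: M = 1.04×10⁻³
Beryllium ranks first.

beryllium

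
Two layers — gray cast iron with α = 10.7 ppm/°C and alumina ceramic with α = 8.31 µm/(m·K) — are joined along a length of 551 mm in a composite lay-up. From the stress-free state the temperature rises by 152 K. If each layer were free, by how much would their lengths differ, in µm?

Δα = |10.7 − 8.31|×10⁻⁶/K = 2.39×10⁻⁶/K.
ΔL_mismatch = Δα·L·ΔT = 2.39×10⁻⁶ × 551.0 mm × 152.0 K = 200 µm.

200 µm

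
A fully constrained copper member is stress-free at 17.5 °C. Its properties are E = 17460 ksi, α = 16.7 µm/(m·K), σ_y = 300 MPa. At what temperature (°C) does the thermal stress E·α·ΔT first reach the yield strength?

E = 17460 ksi = 120.4 GPa.
E·α·ΔT = 300.0 MPa ⇒ ΔT = 300.0 / (120.4×10³ × 16.7×10⁻⁶) = 149.2 K.
T = 17.5 + 149.2 = 166.7 °C.

167 °C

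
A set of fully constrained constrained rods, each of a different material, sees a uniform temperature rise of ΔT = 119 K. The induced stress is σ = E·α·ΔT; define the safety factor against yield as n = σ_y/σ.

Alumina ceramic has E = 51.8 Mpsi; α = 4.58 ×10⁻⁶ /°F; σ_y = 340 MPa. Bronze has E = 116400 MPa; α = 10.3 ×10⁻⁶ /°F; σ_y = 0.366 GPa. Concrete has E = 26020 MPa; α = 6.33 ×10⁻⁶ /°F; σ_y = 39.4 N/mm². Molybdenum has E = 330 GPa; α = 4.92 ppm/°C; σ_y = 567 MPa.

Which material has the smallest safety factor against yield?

In consistent units (E in GPa, α in ×10⁻⁶/K, σ_y in MPa):
  alumina ceramic: E = 357.1, α = 8.24, σ_y = 340.0 → σ = 350 MPa, n = 0.970
  bronze: E = 116.4, α = 18.5, σ_y = 366.0 → σ = 257 MPa, n = 1.43
  concrete: E = 26.02, α = 11.4, σ_y = 39.40 → σ = 35.3 MPa, n = 1.12
  molybdenum: E = 330.0, α = 4.92, σ_y = 567.0 → σ = 193 MPa, n = 2.93
The minimum is alumina ceramic at n = 0.970.

alumina ceramic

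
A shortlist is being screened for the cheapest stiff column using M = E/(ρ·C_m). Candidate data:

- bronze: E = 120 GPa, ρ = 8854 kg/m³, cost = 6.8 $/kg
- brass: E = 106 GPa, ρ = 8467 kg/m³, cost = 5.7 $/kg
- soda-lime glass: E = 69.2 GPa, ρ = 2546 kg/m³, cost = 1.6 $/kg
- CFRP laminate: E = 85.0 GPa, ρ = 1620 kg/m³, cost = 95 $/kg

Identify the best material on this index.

Evaluate M for each candidate:
  soda-lime glass: M = 17.0 MN·m per $
  brass: M = 2.20 MN·m per $
  bronze: M = 1.99 MN·m per $
  CFRP laminate: M = 0.552 MN·m per $
The maximum is for soda-lime glass.

soda-lime glass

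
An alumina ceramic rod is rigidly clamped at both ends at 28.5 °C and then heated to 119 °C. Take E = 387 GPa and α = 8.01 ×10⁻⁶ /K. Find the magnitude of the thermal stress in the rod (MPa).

281 MPa

ΔT = 90.50 K. Constrained thermal stress σ = E·α·ΔT = 387.0×10³ MPa × 8.01×10⁻⁶ × 90.50 = 281 MPa (compressive).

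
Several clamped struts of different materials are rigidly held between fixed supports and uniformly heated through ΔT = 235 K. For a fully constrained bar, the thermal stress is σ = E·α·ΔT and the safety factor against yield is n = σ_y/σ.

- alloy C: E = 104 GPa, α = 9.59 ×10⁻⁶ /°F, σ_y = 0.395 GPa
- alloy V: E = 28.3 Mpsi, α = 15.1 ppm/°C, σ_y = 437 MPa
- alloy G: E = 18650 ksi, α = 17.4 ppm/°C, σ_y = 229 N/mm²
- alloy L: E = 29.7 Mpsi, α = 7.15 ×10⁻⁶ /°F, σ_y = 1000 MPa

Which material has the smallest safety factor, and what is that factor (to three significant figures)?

With everything in SI (GPa, ×10⁻⁶/K, MPa):
  alloy C: E = 104.0, α = 17.3, σ_y = 395.0 → σ = 422 MPa, n = 0.936
  alloy V: E = 195.1, α = 15.1, σ_y = 437.0 → σ = 692 MPa, n = 0.631
  alloy G: E = 128.6, α = 17.4, σ_y = 229.0 → σ = 526 MPa, n = 0.436
  alloy L: E = 204.8, α = 12.9, σ_y = 1000 → σ = 619 MPa, n = 1.61
Alloy G has the lowest safety factor, n = 0.436.

alloy G, n = 0.436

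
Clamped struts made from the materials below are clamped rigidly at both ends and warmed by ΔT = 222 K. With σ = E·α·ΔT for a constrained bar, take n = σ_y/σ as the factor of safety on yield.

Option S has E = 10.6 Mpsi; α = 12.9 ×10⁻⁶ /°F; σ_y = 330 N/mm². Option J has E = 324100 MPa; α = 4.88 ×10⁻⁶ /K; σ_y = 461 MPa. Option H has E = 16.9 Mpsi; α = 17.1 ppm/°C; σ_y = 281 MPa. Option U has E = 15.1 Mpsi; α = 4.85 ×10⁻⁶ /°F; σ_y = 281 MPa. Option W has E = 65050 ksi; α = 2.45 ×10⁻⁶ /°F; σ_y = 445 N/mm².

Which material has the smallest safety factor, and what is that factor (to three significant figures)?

In consistent units (E in GPa, α in ×10⁻⁶/K, σ_y in MPa):
  option S: E = 73.08, α = 23.2, σ_y = 330.0 → σ = 377 MPa, n = 0.876
  option J: E = 324.1, α = 4.88, σ_y = 461.0 → σ = 351 MPa, n = 1.31
  option H: E = 116.5, α = 17.1, σ_y = 281.0 → σ = 442 MPa, n = 0.635
  option U: E = 104.1, α = 8.73, σ_y = 281.0 → σ = 202 MPa, n = 1.39
  option W: E = 448.5, α = 4.41, σ_y = 445.0 → σ = 439 MPa, n = 1.01
Smallest n: option H with n = 0.635.

option H, n = 0.635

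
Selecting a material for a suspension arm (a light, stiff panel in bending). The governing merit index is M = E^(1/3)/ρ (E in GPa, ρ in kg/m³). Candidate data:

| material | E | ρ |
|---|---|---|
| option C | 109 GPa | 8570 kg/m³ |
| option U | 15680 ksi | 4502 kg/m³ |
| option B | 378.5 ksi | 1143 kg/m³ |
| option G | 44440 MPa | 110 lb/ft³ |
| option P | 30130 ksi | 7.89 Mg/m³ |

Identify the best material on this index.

In SI units:
  option C: E = 109.0 GPa, ρ = 8570 kg/m³
  option U: E = 108.1 GPa, ρ = 4502 kg/m³
  option B: E = 2.610 GPa, ρ = 1143 kg/m³
  option G: E = 44.44 GPa, ρ = 1762 kg/m³
  option P: E = 207.7 GPa, ρ = 7890 kg/m³
  option G: M = 2.01×10⁻³
  option B: M = 1.20×10⁻³
  option U: M = 1.06×10⁻³
  option P: M = 0.751×10⁻³
  option C: M = 0.557×10⁻³
Highest index: option G.

option G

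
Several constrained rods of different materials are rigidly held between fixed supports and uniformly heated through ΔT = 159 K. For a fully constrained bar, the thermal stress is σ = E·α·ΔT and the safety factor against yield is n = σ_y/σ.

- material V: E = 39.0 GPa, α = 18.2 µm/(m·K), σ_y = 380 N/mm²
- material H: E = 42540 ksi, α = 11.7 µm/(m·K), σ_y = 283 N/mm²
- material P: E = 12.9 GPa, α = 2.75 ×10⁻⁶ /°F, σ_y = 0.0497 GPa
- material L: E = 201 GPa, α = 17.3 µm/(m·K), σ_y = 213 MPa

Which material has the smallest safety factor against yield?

Converting E to GPa, α to ×10⁻⁶/K, σ_y to MPa, then σ and n for each:
  material V: E = 39.00, α = 18.2, σ_y = 380.0 → σ = 113 MPa, n = 3.37
  material H: E = 293.3, α = 11.7, σ_y = 283.0 → σ = 546 MPa, n = 0.519
  material P: E = 12.90, α = 4.95, σ_y = 49.70 → σ = 10.2 MPa, n = 4.90
  material L: E = 201.0, α = 17.3, σ_y = 213.0 → σ = 553 MPa, n = 0.385
The minimum is material L at n = 0.385.

material L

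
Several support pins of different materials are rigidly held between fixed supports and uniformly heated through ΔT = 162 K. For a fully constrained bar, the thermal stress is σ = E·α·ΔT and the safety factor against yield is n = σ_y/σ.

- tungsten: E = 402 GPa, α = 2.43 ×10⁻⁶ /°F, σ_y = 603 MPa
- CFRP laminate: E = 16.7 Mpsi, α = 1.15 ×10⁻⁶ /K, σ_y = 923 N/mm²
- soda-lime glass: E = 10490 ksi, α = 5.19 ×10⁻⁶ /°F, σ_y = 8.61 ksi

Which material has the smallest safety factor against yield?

With everything in SI (GPa, ×10⁻⁶/K, MPa):
  tungsten: E = 402.0, α = 4.37, σ_y = 603.0 → σ = 285 MPa, n = 2.12
  CFRP laminate: E = 115.1, α = 1.15, σ_y = 923.0 → σ = 21.5 MPa, n = 43.0
  soda-lime glass: E = 72.33, α = 9.34, σ_y = 59.36 → σ = 109 MPa, n = 0.542
The minimum is soda-lime glass at n = 0.542.

soda-lime glass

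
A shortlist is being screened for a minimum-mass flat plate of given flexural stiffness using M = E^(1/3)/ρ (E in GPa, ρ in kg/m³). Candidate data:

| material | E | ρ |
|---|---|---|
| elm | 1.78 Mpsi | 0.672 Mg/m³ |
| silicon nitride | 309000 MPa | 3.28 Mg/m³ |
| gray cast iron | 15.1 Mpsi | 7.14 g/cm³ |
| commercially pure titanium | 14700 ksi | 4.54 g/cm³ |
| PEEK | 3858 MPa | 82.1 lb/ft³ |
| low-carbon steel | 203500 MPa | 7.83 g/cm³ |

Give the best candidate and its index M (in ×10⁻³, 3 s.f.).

elm, M = 3.43×10⁻³

After converting to SI:
  elm: E = 12.27 GPa, ρ = 672.0 kg/m³
  silicon nitride: E = 309.0 GPa, ρ = 3280 kg/m³
  gray cast iron: E = 104.1 GPa, ρ = 7140 kg/m³
  commercially pure titanium: E = 101.4 GPa, ρ = 4540 kg/m³
  PEEK: E = 3.858 GPa, ρ = 1315 kg/m³
  low-carbon steel: E = 203.5 GPa, ρ = 7830 kg/m³
  elm: M = 3.43×10⁻³
  silicon nitride: M = 2.06×10⁻³
  PEEK: M = 1.19×10⁻³
  commercially pure titanium: M = 1.03×10⁻³
  low-carbon steel: M = 0.751×10⁻³
  gray cast iron: M = 0.659×10⁻³
Elm has the largest M.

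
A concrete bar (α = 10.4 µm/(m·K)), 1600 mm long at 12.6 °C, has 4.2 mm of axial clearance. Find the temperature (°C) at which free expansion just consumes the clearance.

α·L₀·ΔT = 4.2 mm ⇒ ΔT = 4.2 / (10.4×10⁻⁶ × 1600.0) = 252.4 K.
T = 12.6 + 252.4 = 265.0 °C.

265 °C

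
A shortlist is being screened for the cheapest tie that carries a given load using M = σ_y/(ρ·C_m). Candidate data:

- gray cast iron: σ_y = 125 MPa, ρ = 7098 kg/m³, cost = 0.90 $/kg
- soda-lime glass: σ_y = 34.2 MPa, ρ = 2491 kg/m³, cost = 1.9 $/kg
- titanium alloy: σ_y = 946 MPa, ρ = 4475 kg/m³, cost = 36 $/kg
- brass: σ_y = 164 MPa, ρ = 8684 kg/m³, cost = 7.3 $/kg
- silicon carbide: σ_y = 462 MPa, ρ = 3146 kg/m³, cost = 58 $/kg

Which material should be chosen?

Computing M directly (units already consistent):
  gray cast iron: M = 19.6 kN·m per $
  soda-lime glass: M = 7.23 kN·m per $
  titanium alloy: M = 5.87 kN·m per $
  brass: M = 2.59 kN·m per $
  silicon carbide: M = 2.53 kN·m per $
Gray cast iron has the largest M.

gray cast iron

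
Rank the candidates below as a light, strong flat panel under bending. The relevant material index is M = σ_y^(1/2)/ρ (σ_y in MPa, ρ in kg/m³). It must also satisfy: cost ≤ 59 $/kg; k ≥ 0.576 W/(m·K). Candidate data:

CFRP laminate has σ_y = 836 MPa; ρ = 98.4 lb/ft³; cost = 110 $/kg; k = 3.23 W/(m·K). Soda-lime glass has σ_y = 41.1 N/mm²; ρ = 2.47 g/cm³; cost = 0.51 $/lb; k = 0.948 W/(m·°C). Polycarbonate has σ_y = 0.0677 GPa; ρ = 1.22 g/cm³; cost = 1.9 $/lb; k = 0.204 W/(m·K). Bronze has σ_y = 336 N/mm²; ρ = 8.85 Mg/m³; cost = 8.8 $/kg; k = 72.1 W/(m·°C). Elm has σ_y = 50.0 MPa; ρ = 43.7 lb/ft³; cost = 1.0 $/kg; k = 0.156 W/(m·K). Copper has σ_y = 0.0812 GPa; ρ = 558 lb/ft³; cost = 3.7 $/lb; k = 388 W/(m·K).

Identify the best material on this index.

Screen on constraints: cost ≤ 59 $/kg; k ≥ 0.576 W/(m·K). Survivors: soda-lime glass, bronze, copper.
After converting to SI:
  soda-lime glass: σ_y = 41.10 MPa, ρ = 2470 kg/m³
  bronze: σ_y = 336.0 MPa, ρ = 8850 kg/m³
  copper: σ_y = 81.20 MPa, ρ = 8938 kg/m³
  soda-lime glass: M = 2.60×10⁻³
  bronze: M = 2.07×10⁻³
  copper: M = 1.01×10⁻³
Soda-lime glass ranks first.

soda-lime glass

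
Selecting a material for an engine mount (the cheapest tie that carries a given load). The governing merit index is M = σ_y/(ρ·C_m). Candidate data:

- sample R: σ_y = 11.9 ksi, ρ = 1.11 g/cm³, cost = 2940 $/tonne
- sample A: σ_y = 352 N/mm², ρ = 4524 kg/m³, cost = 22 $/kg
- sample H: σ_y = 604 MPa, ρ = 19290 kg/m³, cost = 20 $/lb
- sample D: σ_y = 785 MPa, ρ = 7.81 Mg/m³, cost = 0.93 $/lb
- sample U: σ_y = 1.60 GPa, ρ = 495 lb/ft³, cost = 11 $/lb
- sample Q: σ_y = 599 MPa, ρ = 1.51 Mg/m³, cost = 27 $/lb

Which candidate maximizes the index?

sample D

After converting to SI:
  sample R: σ_y = 82.05 MPa, ρ = 1110 kg/m³, cost = 2.940 $/kg
  sample A: σ_y = 352.0 MPa, ρ = 4524 kg/m³, cost = 22.00 $/kg
  sample H: σ_y = 604.0 MPa, ρ = 19290 kg/m³, cost = 44.09 $/kg
  sample D: σ_y = 785.0 MPa, ρ = 7810 kg/m³, cost = 2.050 $/kg
  sample U: σ_y = 1600 MPa, ρ = 7929 kg/m³, cost = 24.25 $/kg
  sample Q: σ_y = 599.0 MPa, ρ = 1510 kg/m³, cost = 59.52 $/kg
  sample D: M = 49.0 kN·m per $
  sample R: M = 25.1 kN·m per $
  sample U: M = 8.32 kN·m per $
  sample Q: M = 6.66 kN·m per $
  sample A: M = 3.54 kN·m per $
  sample H: M = 0.710 kN·m per $
Highest index: sample D.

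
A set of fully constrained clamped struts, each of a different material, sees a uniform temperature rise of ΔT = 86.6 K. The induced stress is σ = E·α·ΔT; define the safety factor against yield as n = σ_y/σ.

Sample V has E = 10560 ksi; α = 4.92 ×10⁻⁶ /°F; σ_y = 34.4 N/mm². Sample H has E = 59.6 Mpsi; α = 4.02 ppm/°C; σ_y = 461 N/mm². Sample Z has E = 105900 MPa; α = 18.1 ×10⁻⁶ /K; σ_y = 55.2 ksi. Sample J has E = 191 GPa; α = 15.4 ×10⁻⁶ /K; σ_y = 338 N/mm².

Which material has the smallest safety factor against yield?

sample V

In consistent units (E in GPa, α in ×10⁻⁶/K, σ_y in MPa):
  sample V: E = 72.81, α = 8.86, σ_y = 34.40 → σ = 55.8 MPa, n = 0.616
  sample H: E = 410.9, α = 4.02, σ_y = 461.0 → σ = 143 MPa, n = 3.22
  sample Z: E = 105.9, α = 18.1, σ_y = 380.6 → σ = 166 MPa, n = 2.29
  sample J: E = 191.0, α = 15.4, σ_y = 338.0 → σ = 255 MPa, n = 1.33
The minimum is sample V at n = 0.616.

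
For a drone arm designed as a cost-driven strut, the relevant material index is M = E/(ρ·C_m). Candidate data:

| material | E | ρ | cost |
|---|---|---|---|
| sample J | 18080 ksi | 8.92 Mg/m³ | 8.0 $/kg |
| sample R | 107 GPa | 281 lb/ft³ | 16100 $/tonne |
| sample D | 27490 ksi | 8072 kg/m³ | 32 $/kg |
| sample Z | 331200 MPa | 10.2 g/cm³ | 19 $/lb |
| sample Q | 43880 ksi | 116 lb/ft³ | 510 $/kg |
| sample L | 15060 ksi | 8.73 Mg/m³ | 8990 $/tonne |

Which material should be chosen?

In SI units:
  sample J: E = 124.7 GPa, ρ = 8920 kg/m³, cost = 8.000 $/kg
  sample R: E = 107.0 GPa, ρ = 4501 kg/m³, cost = 16.10 $/kg
  sample D: E = 189.5 GPa, ρ = 8072 kg/m³, cost = 32.00 $/kg
  sample Z: E = 331.2 GPa, ρ = 10200 kg/m³, cost = 41.89 $/kg
  sample Q: E = 302.5 GPa, ρ = 1858 kg/m³, cost = 510.0 $/kg
  sample L: E = 103.8 GPa, ρ = 8730 kg/m³, cost = 8.990 $/kg
  sample J: M = 1.75 MN·m per $
  sample R: M = 1.48 MN·m per $
  sample L: M = 1.32 MN·m per $
  sample Z: M = 0.775 MN·m per $
  sample D: M = 0.734 MN·m per $
  sample Q: M = 0.319 MN·m per $
The maximum is for sample J.

sample J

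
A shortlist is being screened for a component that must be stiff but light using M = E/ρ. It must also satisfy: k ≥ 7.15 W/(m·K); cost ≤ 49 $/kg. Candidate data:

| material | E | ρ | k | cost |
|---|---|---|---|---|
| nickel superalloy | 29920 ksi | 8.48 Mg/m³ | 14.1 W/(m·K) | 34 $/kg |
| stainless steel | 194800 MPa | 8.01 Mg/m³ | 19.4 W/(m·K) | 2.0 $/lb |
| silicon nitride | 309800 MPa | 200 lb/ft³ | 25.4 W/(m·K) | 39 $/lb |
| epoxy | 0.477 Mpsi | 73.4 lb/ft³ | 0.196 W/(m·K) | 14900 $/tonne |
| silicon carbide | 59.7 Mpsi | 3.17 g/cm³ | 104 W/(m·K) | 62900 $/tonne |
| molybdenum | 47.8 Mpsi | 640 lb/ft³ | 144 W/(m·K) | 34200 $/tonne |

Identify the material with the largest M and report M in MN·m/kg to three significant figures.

molybdenum, M = 32.1 MN·m/kg

Screen on constraints: k ≥ 7.15 W/(m·K); cost ≤ 49 $/kg. Survivors: nickel superalloy, stainless steel, molybdenum.
Convert each candidate to consistent units, then evaluate M:
  nickel superalloy: E = 206.3 GPa, ρ = 8480 kg/m³
  stainless steel: E = 194.8 GPa, ρ = 8010 kg/m³
  molybdenum: E = 329.6 GPa, ρ = 10250 kg/m³
  molybdenum: M = 32.1 MN·m/kg
  nickel superalloy: M = 24.3 MN·m/kg
  stainless steel: M = 24.3 MN·m/kg
Highest index: molybdenum.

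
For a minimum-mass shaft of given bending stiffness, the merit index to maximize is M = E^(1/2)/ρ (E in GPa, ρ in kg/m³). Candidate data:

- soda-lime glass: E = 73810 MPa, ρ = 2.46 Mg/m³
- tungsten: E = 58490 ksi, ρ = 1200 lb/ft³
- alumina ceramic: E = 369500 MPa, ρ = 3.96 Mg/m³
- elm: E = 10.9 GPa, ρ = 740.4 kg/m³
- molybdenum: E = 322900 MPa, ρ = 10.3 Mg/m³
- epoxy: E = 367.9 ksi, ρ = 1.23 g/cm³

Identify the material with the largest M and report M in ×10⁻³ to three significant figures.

alumina ceramic, M = 4.85×10⁻³

Normalizing units and computing the index:
  soda-lime glass: E = 73.81 GPa, ρ = 2460 kg/m³
  tungsten: E = 403.3 GPa, ρ = 19220 kg/m³
  alumina ceramic: E = 369.5 GPa, ρ = 3960 kg/m³
  elm: E = 10.90 GPa, ρ = 740.4 kg/m³
  molybdenum: E = 322.9 GPa, ρ = 10300 kg/m³
  epoxy: E = 2.537 GPa, ρ = 1230 kg/m³
  alumina ceramic: M = 4.85×10⁻³
  elm: M = 4.46×10⁻³
  soda-lime glass: M = 3.49×10⁻³
  molybdenum: M = 1.74×10⁻³
  epoxy: M = 1.29×10⁻³
  tungsten: M = 1.04×10⁻³
The maximum is for alumina ceramic.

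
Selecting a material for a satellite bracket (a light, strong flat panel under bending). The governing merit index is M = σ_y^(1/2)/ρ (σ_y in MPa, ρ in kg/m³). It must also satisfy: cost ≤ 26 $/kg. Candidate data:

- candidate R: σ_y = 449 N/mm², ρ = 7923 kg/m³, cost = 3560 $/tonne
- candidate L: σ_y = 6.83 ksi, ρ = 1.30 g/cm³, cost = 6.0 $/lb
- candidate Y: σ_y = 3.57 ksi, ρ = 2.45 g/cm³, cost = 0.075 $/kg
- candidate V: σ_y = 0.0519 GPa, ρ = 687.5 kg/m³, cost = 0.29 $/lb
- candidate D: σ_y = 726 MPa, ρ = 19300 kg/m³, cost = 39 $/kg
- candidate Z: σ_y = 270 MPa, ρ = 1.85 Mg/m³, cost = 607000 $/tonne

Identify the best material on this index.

candidate V

Screen on constraints: cost ≤ 26 $/kg. Survivors: candidate R, candidate L, candidate Y, candidate V.
After converting to SI:
  candidate R: σ_y = 449.0 MPa, ρ = 7923 kg/m³
  candidate L: σ_y = 47.09 MPa, ρ = 1300 kg/m³
  candidate Y: σ_y = 24.61 MPa, ρ = 2450 kg/m³
  candidate V: σ_y = 51.90 MPa, ρ = 687.5 kg/m³
  candidate V: M = 10.5×10⁻³
  candidate L: M = 5.28×10⁻³
  candidate R: M = 2.67×10⁻³
  candidate Y: M = 2.03×10⁻³
Highest index: candidate V.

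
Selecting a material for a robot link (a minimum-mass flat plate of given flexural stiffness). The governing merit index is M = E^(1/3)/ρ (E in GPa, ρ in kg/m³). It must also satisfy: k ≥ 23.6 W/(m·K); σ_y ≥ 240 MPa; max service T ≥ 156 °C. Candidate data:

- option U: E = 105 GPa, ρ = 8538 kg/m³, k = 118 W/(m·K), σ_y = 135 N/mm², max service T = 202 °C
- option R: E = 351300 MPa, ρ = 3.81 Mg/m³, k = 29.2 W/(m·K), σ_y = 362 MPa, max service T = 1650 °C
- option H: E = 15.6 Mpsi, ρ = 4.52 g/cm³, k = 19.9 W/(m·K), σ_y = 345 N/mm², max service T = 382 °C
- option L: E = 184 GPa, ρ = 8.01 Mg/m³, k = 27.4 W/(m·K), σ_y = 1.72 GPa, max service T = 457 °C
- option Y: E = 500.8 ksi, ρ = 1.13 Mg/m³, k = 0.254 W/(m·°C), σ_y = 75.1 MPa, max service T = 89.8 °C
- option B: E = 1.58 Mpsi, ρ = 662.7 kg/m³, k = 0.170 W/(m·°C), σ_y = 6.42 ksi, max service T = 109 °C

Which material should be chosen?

option R

Screen on constraints: k ≥ 23.6 W/(m·K); σ_y ≥ 240 MPa; max service T ≥ 156 °C. Survivors: option R, option L.
Convert each candidate to consistent units, then evaluate M:
  option R: E = 351.3 GPa, ρ = 3810 kg/m³
  option L: E = 184.0 GPa, ρ = 8010 kg/m³
  option R: M = 1.85×10⁻³
  option L: M = 0.710×10⁻³
Option R ranks first.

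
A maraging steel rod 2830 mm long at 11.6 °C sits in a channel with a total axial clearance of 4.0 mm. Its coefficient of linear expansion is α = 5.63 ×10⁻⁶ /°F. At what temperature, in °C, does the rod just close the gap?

α = 5.63×10⁻⁶/°F × 9/5 = 10.1×10⁻⁶/K.
α·L₀·ΔT = 4.0 mm ⇒ ΔT = 4.0 / (10.1×10⁻⁶ × 2830.0) = 139.5 K.
T = 11.6 + 139.5 = 151.1 °C.

151 °C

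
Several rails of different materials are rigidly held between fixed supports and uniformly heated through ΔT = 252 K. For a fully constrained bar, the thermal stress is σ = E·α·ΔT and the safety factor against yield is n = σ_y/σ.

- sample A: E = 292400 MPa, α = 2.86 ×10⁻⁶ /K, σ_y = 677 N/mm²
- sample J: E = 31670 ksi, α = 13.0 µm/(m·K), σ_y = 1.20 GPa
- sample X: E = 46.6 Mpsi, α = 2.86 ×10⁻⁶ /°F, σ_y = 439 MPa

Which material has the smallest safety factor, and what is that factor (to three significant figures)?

With everything in SI (GPa, ×10⁻⁶/K, MPa):
  sample A: E = 292.4, α = 2.86, σ_y = 677.0 → σ = 211 MPa, n = 3.21
  sample J: E = 218.4, α = 13.0, σ_y = 1200 → σ = 715 MPa, n = 1.68
  sample X: E = 321.3, α = 5.15, σ_y = 439.0 → σ = 417 MPa, n = 1.05
Smallest n: sample X with n = 1.05.

sample X, n = 1.05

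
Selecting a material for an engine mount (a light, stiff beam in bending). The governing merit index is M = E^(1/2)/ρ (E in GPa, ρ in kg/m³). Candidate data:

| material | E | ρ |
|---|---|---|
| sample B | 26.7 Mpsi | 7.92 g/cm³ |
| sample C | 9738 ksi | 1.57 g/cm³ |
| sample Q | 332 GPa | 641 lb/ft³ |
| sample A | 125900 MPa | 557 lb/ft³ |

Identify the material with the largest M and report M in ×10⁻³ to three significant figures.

sample C, M = 5.22×10⁻³

Putting every candidate on a common basis:
  sample B: E = 184.1 GPa, ρ = 7920 kg/m³
  sample C: E = 67.14 GPa, ρ = 1570 kg/m³
  sample Q: E = 332.0 GPa, ρ = 10270 kg/m³
  sample A: E = 125.9 GPa, ρ = 8922 kg/m³
  sample C: M = 5.22×10⁻³
  sample Q: M = 1.77×10⁻³
  sample B: M = 1.71×10⁻³
  sample A: M = 1.26×10⁻³
Sample C has the largest M.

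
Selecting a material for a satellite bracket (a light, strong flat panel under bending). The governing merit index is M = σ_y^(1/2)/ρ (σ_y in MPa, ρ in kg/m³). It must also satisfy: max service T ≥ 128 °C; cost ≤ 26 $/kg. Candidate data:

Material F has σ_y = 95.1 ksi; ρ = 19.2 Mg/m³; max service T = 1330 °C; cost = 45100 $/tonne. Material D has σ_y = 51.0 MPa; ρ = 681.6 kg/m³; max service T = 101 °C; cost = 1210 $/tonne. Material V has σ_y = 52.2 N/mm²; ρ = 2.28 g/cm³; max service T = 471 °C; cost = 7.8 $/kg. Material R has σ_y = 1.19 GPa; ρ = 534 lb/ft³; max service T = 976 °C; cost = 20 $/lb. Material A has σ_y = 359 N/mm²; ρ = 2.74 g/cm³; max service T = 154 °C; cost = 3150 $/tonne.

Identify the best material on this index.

material A

Screen on constraints: max service T ≥ 128 °C; cost ≤ 26 $/kg. Survivors: material V, material A.
Normalizing units and computing the index:
  material V: σ_y = 52.20 MPa, ρ = 2280 kg/m³
  material A: σ_y = 359.0 MPa, ρ = 2740 kg/m³
  material A: M = 6.92×10⁻³
  material V: M = 3.17×10⁻³
Material A has the largest M.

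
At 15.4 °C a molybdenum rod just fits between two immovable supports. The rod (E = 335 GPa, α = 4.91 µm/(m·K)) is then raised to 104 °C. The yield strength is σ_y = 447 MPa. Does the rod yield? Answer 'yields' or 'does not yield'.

does not yield

ΔT = 88.60 K. Constrained thermal stress σ = E·α·ΔT = 335.0×10³ MPa × 4.91×10⁻⁶ × 88.60 = 146 MPa (compressive).
Compare to σ_y = 447 MPa: σ < σ_y, so it does not yield.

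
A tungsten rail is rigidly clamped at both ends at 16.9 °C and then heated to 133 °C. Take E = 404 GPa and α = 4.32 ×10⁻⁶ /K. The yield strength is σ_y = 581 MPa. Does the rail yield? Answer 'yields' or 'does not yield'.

does not yield

ΔT = 116.1 K. Constrained thermal stress σ = E·α·ΔT = 404.0×10³ MPa × 4.32×10⁻⁶ × 116.1 = 203 MPa (compressive).
Compare to σ_y = 581 MPa: σ < σ_y, so it does not yield.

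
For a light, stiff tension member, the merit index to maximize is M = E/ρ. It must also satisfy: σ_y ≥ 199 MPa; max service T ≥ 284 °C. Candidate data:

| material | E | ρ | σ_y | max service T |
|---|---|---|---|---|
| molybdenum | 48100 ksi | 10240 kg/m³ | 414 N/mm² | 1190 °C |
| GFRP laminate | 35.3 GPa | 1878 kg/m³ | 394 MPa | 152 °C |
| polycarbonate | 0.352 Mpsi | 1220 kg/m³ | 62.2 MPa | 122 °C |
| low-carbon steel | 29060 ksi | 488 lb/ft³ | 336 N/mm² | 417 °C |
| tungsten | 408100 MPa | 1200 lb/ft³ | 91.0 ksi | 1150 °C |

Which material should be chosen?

Screen on constraints: σ_y ≥ 199 MPa; max service T ≥ 284 °C. Survivors: molybdenum, low-carbon steel, tungsten.
Putting every candidate on a common basis:
  molybdenum: E = 331.6 GPa, ρ = 10240 kg/m³
  low-carbon steel: E = 200.4 GPa, ρ = 7817 kg/m³
  tungsten: E = 408.1 GPa, ρ = 19220 kg/m³
  molybdenum: M = 32.4 MN·m/kg
  low-carbon steel: M = 25.6 MN·m/kg
  tungsten: M = 21.2 MN·m/kg
The maximum is for molybdenum.

molybdenum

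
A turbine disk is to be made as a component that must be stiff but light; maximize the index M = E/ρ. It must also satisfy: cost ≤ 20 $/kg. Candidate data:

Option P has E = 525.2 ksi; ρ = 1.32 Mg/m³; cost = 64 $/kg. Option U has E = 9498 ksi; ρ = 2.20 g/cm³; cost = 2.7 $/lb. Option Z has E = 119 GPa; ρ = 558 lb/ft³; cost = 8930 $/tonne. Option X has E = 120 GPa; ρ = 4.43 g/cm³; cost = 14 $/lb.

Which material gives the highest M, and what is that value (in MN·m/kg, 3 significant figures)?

Screen on constraints: cost ≤ 20 $/kg. Survivors: option U, option Z.
Convert each candidate to consistent units, then evaluate M:
  option U: E = 65.49 GPa, ρ = 2200 kg/m³
  option Z: E = 119.0 GPa, ρ = 8938 kg/m³
  option U: M = 29.8 MN·m/kg
  option Z: M = 13.3 MN·m/kg
Option U ranks first.

option U, M = 29.8 MN·m/kg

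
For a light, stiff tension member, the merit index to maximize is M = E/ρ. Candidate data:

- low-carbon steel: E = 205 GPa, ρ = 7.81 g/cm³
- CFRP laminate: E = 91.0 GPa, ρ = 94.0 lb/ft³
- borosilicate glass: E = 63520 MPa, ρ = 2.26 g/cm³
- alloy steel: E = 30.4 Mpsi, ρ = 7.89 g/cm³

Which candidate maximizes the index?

After converting to SI:
  low-carbon steel: E = 205.0 GPa, ρ = 7810 kg/m³
  CFRP laminate: E = 91.00 GPa, ρ = 1506 kg/m³
  borosilicate glass: E = 63.52 GPa, ρ = 2260 kg/m³
  alloy steel: E = 209.6 GPa, ρ = 7890 kg/m³
  CFRP laminate: M = 60.4 MN·m/kg
  borosilicate glass: M = 28.1 MN·m/kg
  alloy steel: M = 26.6 MN·m/kg
  low-carbon steel: M = 26.2 MN·m/kg
Highest index: CFRP laminate.

CFRP laminate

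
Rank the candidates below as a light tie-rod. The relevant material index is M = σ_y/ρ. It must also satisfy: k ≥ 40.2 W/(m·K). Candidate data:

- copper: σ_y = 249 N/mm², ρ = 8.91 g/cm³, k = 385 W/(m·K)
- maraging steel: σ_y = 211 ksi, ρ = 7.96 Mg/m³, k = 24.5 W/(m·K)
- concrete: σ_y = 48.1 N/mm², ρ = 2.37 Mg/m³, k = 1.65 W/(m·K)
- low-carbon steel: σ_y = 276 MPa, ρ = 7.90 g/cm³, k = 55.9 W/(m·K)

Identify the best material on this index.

low-carbon steel

Screen on constraints: k ≥ 40.2 W/(m·K). Survivors: copper, low-carbon steel.
Putting every candidate on a common basis:
  copper: σ_y = 249.0 MPa, ρ = 8910 kg/m³
  low-carbon steel: σ_y = 276.0 MPa, ρ = 7900 kg/m³
  low-carbon steel: M = 34.9 kN·m/kg
  copper: M = 27.9 kN·m/kg
Highest index: low-carbon steel.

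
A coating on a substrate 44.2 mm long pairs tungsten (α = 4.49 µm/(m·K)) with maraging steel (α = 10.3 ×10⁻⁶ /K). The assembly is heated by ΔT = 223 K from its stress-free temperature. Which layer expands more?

maraging steel

α(tungsten) = 4.49×10⁻⁶/K vs α(maraging steel) = 10.3×10⁻⁶/K.
Higher α expands more for the same ΔT: maraging steel.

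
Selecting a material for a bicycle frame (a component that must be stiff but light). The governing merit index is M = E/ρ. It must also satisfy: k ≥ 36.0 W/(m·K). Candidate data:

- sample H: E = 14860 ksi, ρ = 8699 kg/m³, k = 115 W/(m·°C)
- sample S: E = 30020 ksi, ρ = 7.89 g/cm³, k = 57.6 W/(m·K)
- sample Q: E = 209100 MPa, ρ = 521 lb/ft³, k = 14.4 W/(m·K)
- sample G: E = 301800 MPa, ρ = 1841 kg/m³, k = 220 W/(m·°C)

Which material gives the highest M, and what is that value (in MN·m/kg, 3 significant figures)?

Screen on constraints: k ≥ 36.0 W/(m·K). Survivors: sample H, sample S, sample G.
Convert each candidate to consistent units, then evaluate M:
  sample H: E = 102.5 GPa, ρ = 8699 kg/m³
  sample S: E = 207.0 GPa, ρ = 7890 kg/m³
  sample G: E = 301.8 GPa, ρ = 1841 kg/m³
  sample G: M = 164 MN·m/kg
  sample S: M = 26.2 MN·m/kg
  sample H: M = 11.8 MN·m/kg
The maximum is for sample G.

sample G, M = 164 MN·m/kg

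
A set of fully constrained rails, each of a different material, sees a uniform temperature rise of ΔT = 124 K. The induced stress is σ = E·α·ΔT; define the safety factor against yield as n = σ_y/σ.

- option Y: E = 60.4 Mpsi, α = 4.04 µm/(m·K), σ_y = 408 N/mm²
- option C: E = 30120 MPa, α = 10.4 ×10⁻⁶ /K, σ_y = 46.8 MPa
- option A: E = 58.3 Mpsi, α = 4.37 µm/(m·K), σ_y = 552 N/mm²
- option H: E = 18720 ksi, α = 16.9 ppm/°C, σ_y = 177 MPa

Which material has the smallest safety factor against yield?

option H

Per material, after unit conversion:
  option Y: E = 416.4, α = 4.04, σ_y = 408.0 → σ = 209 MPa, n = 1.96
  option C: E = 30.12, α = 10.4, σ_y = 46.80 → σ = 38.8 MPa, n = 1.20
  option A: E = 402.0, α = 4.37, σ_y = 552.0 → σ = 218 MPa, n = 2.53
  option H: E = 129.1, α = 16.9, σ_y = 177.0 → σ = 270 MPa, n = 0.654
Smallest n: option H with n = 0.654.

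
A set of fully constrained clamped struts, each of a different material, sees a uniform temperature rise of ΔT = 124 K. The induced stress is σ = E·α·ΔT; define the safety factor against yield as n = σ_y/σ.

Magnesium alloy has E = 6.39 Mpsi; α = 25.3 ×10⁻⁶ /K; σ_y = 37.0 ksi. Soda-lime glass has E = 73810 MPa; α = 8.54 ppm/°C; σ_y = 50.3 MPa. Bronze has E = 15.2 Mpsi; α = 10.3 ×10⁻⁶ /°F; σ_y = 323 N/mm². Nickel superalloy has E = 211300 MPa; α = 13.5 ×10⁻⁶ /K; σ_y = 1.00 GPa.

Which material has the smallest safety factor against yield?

soda-lime glass

With everything in SI (GPa, ×10⁻⁶/K, MPa):
  magnesium alloy: E = 44.06, α = 25.3, σ_y = 255.1 → σ = 138 MPa, n = 1.85
  soda-lime glass: E = 73.81, α = 8.54, σ_y = 50.30 → σ = 78.2 MPa, n = 0.644
  bronze: E = 104.8, α = 18.5, σ_y = 323.0 → σ = 241 MPa, n = 1.34
  nickel superalloy: E = 211.3, α = 13.5, σ_y = 1000 → σ = 354 MPa, n = 2.83
The minimum is soda-lime glass at n = 0.644.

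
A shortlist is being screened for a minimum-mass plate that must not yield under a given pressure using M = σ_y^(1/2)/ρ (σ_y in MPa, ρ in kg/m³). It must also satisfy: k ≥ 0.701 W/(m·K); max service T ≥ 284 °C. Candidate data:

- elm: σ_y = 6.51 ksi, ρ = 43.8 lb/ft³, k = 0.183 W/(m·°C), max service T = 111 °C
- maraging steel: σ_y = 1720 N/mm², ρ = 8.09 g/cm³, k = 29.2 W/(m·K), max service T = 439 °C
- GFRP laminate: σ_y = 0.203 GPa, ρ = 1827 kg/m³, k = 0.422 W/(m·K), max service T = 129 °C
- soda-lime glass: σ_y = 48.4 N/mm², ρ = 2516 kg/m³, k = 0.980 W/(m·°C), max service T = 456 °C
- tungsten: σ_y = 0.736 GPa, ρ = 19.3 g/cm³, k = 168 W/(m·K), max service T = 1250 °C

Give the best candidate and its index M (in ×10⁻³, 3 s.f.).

Screen on constraints: k ≥ 0.701 W/(m·K); max service T ≥ 284 °C. Survivors: maraging steel, soda-lime glass, tungsten.
Normalizing units and computing the index:
  maraging steel: σ_y = 1720 MPa, ρ = 8090 kg/m³
  soda-lime glass: σ_y = 48.40 MPa, ρ = 2516 kg/m³
  tungsten: σ_y = 736.0 MPa, ρ = 19300 kg/m³
  maraging steel: M = 5.13×10⁻³
  soda-lime glass: M = 2.77×10⁻³
  tungsten: M = 1.41×10⁻³
The maximum is for maraging steel.

maraging steel, M = 5.13×10⁻³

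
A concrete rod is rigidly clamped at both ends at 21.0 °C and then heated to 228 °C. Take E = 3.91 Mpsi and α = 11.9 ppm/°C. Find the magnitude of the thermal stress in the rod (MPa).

66.4 MPa

E = 3.91 Mpsi = 26.96 GPa.
ΔT = 207.0 K. Constrained thermal stress σ = E·α·ΔT = 26.96×10³ MPa × 11.9×10⁻⁶ × 207.0 = 66.4 MPa (compressive).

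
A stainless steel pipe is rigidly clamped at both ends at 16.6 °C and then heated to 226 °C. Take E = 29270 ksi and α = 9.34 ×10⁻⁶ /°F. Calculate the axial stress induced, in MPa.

E = 29270 ksi = 201.8 GPa.
α = 9.34×10⁻⁶/°F × 9/5 = 16.8×10⁻⁶/K.
ΔT = 209.4 K. Constrained thermal stress σ = E·α·ΔT = 201.8×10³ MPa × 16.8×10⁻⁶ × 209.4 = 710 MPa (compressive).

710 MPa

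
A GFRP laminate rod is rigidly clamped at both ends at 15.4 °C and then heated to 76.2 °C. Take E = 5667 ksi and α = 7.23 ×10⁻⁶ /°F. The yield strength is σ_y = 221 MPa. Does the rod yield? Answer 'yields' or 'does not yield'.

does not yield

E = 5667 ksi = 39.07 GPa.
α = 7.23×10⁻⁶/°F × 9/5 = 13.0×10⁻⁶/K.
ΔT = 60.80 K. Constrained thermal stress σ = E·α·ΔT = 39.07×10³ MPa × 13.0×10⁻⁶ × 60.80 = 30.9 MPa (compressive).
Compare to σ_y = 221 MPa: σ < σ_y, so it does not yield.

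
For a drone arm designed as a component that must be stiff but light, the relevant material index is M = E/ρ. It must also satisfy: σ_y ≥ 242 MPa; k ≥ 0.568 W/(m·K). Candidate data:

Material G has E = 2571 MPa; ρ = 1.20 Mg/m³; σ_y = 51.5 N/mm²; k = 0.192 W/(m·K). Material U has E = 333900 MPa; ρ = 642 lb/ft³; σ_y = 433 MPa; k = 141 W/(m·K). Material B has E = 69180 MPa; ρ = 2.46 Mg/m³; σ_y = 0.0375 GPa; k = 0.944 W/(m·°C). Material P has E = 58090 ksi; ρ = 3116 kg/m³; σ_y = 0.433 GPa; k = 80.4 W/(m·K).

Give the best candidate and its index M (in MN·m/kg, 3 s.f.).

Screen on constraints: σ_y ≥ 242 MPa; k ≥ 0.568 W/(m·K). Survivors: material U, material P.
Putting every candidate on a common basis:
  material U: E = 333.9 GPa, ρ = 10280 kg/m³
  material P: E = 400.5 GPa, ρ = 3116 kg/m³
  material P: M = 129 MN·m/kg
  material U: M = 32.5 MN·m/kg
Material P ranks first.

material P, M = 129 MN·m/kg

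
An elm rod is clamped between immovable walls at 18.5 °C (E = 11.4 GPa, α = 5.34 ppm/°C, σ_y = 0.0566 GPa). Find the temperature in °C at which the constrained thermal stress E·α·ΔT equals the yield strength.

σ_y = 0.0566 GPa = 56.60 MPa.
E·α·ΔT = 56.60 MPa ⇒ ΔT = 56.60 / (11.40×10³ × 5.34×10⁻⁶) = 929.8 K.
T = 18.5 + 929.8 = 948.3 °C.

948 °C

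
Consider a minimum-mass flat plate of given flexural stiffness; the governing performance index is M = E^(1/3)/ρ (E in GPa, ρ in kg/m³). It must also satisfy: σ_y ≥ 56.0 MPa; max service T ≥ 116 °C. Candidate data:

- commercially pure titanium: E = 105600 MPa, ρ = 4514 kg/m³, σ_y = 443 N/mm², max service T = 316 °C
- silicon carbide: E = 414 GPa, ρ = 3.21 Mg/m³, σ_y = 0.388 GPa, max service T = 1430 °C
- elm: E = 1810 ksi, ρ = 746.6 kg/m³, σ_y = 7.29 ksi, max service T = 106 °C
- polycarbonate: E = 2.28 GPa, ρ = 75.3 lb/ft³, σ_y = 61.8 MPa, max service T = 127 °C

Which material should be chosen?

silicon carbide

Screen on constraints: σ_y ≥ 56.0 MPa; max service T ≥ 116 °C. Survivors: commercially pure titanium, silicon carbide, polycarbonate.
Convert each candidate to consistent units, then evaluate M:
  commercially pure titanium: E = 105.6 GPa, ρ = 4514 kg/m³
  silicon carbide: E = 414.0 GPa, ρ = 3210 kg/m³
  polycarbonate: E = 2.280 GPa, ρ = 1206 kg/m³
  silicon carbide: M = 2.32×10⁻³
  polycarbonate: M = 1.09×10⁻³
  commercially pure titanium: M = 1.05×10⁻³
Highest index: silicon carbide.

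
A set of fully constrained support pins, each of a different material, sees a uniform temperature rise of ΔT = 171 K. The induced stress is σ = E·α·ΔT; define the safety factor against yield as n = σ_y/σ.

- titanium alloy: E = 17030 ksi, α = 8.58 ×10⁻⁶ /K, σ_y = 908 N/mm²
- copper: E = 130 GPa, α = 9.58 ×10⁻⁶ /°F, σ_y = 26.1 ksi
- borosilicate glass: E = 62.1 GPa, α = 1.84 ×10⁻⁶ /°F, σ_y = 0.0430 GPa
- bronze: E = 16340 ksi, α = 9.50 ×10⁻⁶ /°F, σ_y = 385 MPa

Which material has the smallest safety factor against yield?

copper

With everything in SI (GPa, ×10⁻⁶/K, MPa):
  titanium alloy: E = 117.4, α = 8.58, σ_y = 908.0 → σ = 172 MPa, n = 5.27
  copper: E = 130.0, α = 17.2, σ_y = 180.0 → σ = 383 MPa, n = 0.469
  borosilicate glass: E = 62.10, α = 3.31, σ_y = 43.00 → σ = 35.2 MPa, n = 1.22
  bronze: E = 112.7, α = 17.1, σ_y = 385.0 → σ = 329 MPa, n = 1.17
Copper has the lowest safety factor, n = 0.469.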